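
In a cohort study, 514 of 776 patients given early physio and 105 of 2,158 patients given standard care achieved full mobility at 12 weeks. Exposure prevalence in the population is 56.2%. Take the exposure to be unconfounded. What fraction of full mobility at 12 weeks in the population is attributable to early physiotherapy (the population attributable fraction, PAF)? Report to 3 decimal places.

p₁ = P(outcome | exposed) = 514/776 = 0.66237
p₀ = P(outcome | unexposed) = 105/2158 = 0.048656
Overall risk P(Y=1) = π·p₁ + (1−π)·p₀ = 0.562×0.66237 + 0.438×0.048656 = 0.39356.
Under exogeneity, PAF = [P(Y=1) − p₀] / P(Y=1).
PAF = (0.39356 − 0.048656) / 0.39356 ≈ 0.8764

PAF ≈ 0.876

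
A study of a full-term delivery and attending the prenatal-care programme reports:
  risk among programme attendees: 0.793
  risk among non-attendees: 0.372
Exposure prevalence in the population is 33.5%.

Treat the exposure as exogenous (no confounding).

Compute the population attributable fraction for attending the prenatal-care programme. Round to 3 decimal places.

Let p₁ = 0.793, p₀ = 0.372.
Overall risk P(Y=1) = π·p₁ + (1−π)·p₀ = 0.335×0.793 + 0.665×0.372 = 0.51304.
Under exogeneity, PAF = [P(Y=1) − p₀] / P(Y=1).
PAF = (0.51304 − 0.372) / 0.51304 ≈ 0.2749

PAF ≈ 0.275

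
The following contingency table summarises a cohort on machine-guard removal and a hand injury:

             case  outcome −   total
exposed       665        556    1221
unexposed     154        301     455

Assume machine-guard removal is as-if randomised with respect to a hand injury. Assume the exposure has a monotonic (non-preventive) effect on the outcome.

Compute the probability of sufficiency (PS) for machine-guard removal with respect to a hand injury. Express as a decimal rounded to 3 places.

PS ≈ 0.312

p₁ = P(outcome | exposed) = 665/1221 = 0.54464
p₀ = P(outcome | unexposed) = 154/455 = 0.33846
Under exogeneity and monotonicity, PS = (p₁ − p₀)/(1 − p₀).
PS = (0.54464 − 0.33846) / 0.66154 ≈ 0.3117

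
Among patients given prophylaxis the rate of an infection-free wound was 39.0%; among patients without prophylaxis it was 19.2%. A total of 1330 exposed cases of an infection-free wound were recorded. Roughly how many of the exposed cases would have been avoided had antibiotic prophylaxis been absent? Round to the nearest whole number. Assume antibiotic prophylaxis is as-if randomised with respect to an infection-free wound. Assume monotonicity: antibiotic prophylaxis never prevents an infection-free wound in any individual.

p₁ = 0.39, p₀ = 0.192.
PN = (p₁ − p₀)/p₁ = (0.39 − 0.192) / 0.39 ≈ 0.50769.
Attributable cases ≈ PN × (exposed cases) = 0.50769 × 1330 ≈ 675.23.

about 675 cases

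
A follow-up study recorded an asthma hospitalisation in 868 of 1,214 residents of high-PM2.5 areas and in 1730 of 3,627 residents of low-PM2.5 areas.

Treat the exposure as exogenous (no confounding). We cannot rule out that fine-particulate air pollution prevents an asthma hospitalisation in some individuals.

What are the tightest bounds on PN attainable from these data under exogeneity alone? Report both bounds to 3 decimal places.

0.333 ≤ PN ≤ 0.732

p₁ = P(outcome | exposed) = 868/1214 = 0.71499
p₀ = P(outcome | unexposed) = 1730/3627 = 0.47698
Under exogeneity alone the bounds on PN are max{0,(p₁−p₀)/p₁} ≤ PN ≤ min{1,(1−p₀)/p₁}.
  lower = (p₁ − p₀)/p₁ = 0.23801 / 0.71499 ≈ 0.3329
  upper = min{1, (1 − p₀)/p₁} = 0.52302 / 0.71499 ≈ 0.7315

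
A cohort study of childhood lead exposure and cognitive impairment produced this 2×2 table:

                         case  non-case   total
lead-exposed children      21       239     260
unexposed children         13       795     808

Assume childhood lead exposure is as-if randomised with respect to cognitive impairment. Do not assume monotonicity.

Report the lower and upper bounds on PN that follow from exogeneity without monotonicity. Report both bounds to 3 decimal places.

p₁ = P(outcome | exposed) = 21/260 = 0.080769
p₀ = P(outcome | unexposed) = 13/808 = 0.016089
Under exogeneity alone the bounds on PN are max{0,(p₁−p₀)/p₁} ≤ PN ≤ min{1,(1−p₀)/p₁}.
  lower = (p₁ − p₀)/p₁ = 0.06468 / 0.080769 ≈ 0.8008
  upper = min{1, (1 − p₀)/p₁} = 0.98391 / 0.080769 ≈ 12.1818 → capped at 1

0.801 ≤ PN ≤ 1.000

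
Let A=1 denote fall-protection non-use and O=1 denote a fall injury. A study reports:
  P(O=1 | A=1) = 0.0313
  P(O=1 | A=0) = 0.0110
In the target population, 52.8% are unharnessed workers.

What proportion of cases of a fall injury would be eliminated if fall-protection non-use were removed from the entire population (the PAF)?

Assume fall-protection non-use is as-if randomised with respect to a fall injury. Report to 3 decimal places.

PAF ≈ 0.494

Let p₁ = 0.0313, p₀ = 0.011.
Overall risk P(Y=1) = π·p₁ + (1−π)·p₀ = 0.528×0.0313 + 0.472×0.011 = 0.021718.
Under exogeneity, PAF = [P(Y=1) − p₀] / P(Y=1).
PAF = (0.021718 − 0.011) / 0.021718 ≈ 0.4935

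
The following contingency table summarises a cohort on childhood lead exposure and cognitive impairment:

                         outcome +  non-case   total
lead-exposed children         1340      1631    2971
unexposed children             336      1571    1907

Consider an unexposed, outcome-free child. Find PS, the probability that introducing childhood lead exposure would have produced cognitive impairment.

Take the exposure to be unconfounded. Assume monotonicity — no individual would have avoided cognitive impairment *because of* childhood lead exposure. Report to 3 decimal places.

p₁ = P(outcome | exposed) = 1340/2971 = 0.45103
p₀ = P(outcome | unexposed) = 336/1907 = 0.17619
Under exogeneity and monotonicity, PS = (p₁ − p₀)/(1 − p₀).
PS = (0.45103 − 0.17619) / 0.82381 ≈ 0.3336

PS ≈ 0.334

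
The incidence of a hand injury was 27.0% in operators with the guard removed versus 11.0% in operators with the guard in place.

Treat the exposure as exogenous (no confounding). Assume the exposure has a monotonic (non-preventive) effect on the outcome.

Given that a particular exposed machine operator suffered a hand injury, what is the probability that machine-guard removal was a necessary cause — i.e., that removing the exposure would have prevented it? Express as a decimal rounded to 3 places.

PN ≈ 0.593

p₁ = 0.27, p₀ = 0.11.
Under exogeneity and monotonicity, PN = (p₁ − p₀) / p₁.
PN = (0.27 − 0.11) / 0.27 = 0.16 / 0.27 ≈ 0.5926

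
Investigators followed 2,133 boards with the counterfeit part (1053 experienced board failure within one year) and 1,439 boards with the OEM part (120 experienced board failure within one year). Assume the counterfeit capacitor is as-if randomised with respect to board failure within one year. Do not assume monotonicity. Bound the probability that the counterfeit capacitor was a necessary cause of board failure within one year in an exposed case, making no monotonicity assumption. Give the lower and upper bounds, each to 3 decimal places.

0.831 ≤ PN ≤ 1.000

p₁ = P(outcome | exposed) = 1053/2133 = 0.49367
p₀ = P(outcome | unexposed) = 120/1439 = 0.083391
Under exogeneity alone the bounds on PN are max{0,(p₁−p₀)/p₁} ≤ PN ≤ min{1,(1−p₀)/p₁}.
  lower = (p₁ − p₀)/p₁ = 0.41028 / 0.49367 ≈ 0.8311
  upper = min{1, (1 − p₀)/p₁} = 0.91661 / 0.49367 ≈ 1.8567 → capped at 1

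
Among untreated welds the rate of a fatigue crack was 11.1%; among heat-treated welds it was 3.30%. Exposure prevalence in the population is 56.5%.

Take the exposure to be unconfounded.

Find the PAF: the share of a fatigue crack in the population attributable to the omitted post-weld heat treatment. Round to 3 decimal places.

PAF ≈ 0.572

p₁ = 0.111, p₀ = 0.033.
Overall risk P(Y=1) = π·p₁ + (1−π)·p₀ = 0.565×0.111 + 0.435×0.033 = 0.07707.
Under exogeneity, PAF = [P(Y=1) − p₀] / P(Y=1).
PAF = (0.07707 − 0.033) / 0.07707 ≈ 0.5718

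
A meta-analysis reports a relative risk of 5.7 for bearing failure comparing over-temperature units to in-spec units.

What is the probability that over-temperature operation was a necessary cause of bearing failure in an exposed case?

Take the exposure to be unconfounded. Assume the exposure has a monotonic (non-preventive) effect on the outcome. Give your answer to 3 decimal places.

Under exogeneity and monotonicity, PN = (RR − 1) / RR = 1 − 1/RR.
PN = (5.7 − 1) / 5.7 = 4.7 / 5.7 ≈ 0.8246

PN ≈ 0.825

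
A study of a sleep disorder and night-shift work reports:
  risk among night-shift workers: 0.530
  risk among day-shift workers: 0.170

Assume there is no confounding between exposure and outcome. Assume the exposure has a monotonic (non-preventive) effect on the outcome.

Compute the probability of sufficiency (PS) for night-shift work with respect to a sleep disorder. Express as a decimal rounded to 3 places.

Let p₁ = 0.53, p₀ = 0.17.
Under exogeneity and monotonicity, PS = (p₁ − p₀) / (1 − p₀).
PS = (0.53 − 0.17) / (1 − 0.17) = 0.36 / 0.83 ≈ 0.4337

PS ≈ 0.434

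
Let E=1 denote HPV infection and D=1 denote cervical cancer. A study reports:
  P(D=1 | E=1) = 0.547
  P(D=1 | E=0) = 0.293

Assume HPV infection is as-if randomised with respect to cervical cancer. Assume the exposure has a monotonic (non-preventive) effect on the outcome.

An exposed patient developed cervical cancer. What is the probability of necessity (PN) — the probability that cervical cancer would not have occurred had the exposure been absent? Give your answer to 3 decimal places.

PN ≈ 0.464

Let p₁ = 0.547, p₀ = 0.293.
Under exogeneity and monotonicity, PN = (p₁ − p₀) / p₁.
PN = (0.547 − 0.293) / 0.547 = 0.254 / 0.547 ≈ 0.4644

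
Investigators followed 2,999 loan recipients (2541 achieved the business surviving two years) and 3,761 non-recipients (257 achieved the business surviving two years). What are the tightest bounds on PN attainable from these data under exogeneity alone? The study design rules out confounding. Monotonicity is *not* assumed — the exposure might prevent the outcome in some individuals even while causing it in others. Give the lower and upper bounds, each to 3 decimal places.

p₁ = P(outcome | exposed) = 2541/2999 = 0.84728
p₀ = P(outcome | unexposed) = 257/3761 = 0.068333
Under exogeneity alone the bounds on PN are max{0,(p₁−p₀)/p₁} ≤ PN ≤ min{1,(1−p₀)/p₁}.
  lower = (p₁ − p₀)/p₁ = 0.77895 / 0.84728 ≈ 0.9194
  upper = min{1, (1 − p₀)/p₁} = 0.93167 / 0.84728 ≈ 1.0996 → capped at 1

0.919 ≤ PN ≤ 1.000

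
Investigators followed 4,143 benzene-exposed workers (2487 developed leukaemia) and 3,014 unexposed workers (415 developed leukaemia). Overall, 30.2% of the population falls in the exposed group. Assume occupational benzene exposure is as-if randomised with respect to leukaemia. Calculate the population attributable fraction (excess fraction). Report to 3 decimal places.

PAF ≈ 0.504

p₁ = P(outcome | exposed) = 2487/4143 = 0.60029
p₀ = P(outcome | unexposed) = 415/3014 = 0.13769
Overall risk P(Y=1) = π·p₁ + (1−π)·p₀ = 0.302×0.60029 + 0.698×0.13769 = 0.2774.
Under exogeneity, PAF = [P(Y=1) − p₀] / P(Y=1).
PAF = (0.2774 − 0.13769) / 0.2774 ≈ 0.5036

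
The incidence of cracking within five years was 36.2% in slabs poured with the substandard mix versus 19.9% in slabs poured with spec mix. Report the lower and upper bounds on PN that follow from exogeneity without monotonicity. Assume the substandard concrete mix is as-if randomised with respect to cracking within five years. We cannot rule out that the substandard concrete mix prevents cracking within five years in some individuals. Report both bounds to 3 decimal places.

0.450 ≤ PN ≤ 1.000

p₁ = 0.362, p₀ = 0.199.
Under exogeneity alone the bounds on PN are max{0,(p₁−p₀)/p₁} ≤ PN ≤ min{1,(1−p₀)/p₁}.
  lower = (p₁ − p₀)/p₁ = 0.163 / 0.362 ≈ 0.4503
  upper = min{1, (1 − p₀)/p₁} = 0.801 / 0.362 ≈ 2.2127 → capped at 1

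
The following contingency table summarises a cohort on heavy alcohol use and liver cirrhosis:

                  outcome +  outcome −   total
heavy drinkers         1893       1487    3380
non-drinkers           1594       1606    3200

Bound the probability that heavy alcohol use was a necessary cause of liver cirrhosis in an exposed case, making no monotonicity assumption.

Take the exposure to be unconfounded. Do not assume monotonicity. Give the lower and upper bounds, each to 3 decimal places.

p₁ = P(outcome | exposed) = 1893/3380 = 0.56006
p₀ = P(outcome | unexposed) = 1594/3200 = 0.49812
Under exogeneity alone the bounds on PN are max{0,(p₁−p₀)/p₁} ≤ PN ≤ min{1,(1−p₀)/p₁}.
  lower = (p₁ − p₀)/p₁ = 0.061934 / 0.56006 ≈ 0.1106
  upper = min{1, (1 − p₀)/p₁} = 0.50188 / 0.56006 ≈ 0.8961

0.111 ≤ PN ≤ 0.896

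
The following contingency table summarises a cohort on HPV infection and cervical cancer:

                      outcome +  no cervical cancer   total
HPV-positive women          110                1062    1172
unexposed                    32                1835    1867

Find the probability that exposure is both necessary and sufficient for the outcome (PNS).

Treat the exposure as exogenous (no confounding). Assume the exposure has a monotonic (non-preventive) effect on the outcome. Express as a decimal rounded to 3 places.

PNS ≈ 0.077

p₁ = P(outcome | exposed) = 110/1172 = 0.093857
p₀ = P(outcome | unexposed) = 32/1867 = 0.01714
Under exogeneity and monotonicity, PNS = p₁ − p₀.
PNS = 0.093857 − 0.01714 = 0.076717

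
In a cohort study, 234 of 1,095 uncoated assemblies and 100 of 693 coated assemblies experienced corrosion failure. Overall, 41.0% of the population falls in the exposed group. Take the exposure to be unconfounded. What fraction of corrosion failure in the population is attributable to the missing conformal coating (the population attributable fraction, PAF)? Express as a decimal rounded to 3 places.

PAF ≈ 0.165

p₁ = P(outcome | exposed) = 234/1095 = 0.2137
p₀ = P(outcome | unexposed) = 100/693 = 0.1443
Overall risk P(Y=1) = π·p₁ + (1−π)·p₀ = 0.41×0.2137 + 0.59×0.1443 = 0.17275.
Under exogeneity, PAF = [P(Y=1) − p₀] / P(Y=1).
PAF = (0.17275 − 0.1443) / 0.17275 ≈ 0.1647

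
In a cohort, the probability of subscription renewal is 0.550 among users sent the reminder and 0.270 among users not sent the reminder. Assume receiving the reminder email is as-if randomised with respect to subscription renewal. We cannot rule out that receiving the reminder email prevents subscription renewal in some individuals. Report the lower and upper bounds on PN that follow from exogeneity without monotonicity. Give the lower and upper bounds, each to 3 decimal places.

Let p₁ = 0.55, p₀ = 0.27.
Under exogeneity alone the bounds on PN are max{0,(p₁−p₀)/p₁} ≤ PN ≤ min{1,(1−p₀)/p₁}.
  lower = (p₁ − p₀)/p₁ = 0.28 / 0.55 ≈ 0.5091
  upper = min{1, (1 − p₀)/p₁} = 0.73 / 0.55 ≈ 1.3273 → capped at 1

0.509 ≤ PN ≤ 1.000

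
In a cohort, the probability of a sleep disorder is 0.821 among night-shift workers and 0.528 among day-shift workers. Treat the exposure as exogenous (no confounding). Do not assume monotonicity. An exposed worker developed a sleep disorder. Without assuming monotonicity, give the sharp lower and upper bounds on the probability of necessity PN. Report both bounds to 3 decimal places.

0.357 ≤ PN ≤ 0.575

Let p₁ = 0.821, p₀ = 0.528.
Under exogeneity alone the bounds on PN are max{0,(p₁−p₀)/p₁} ≤ PN ≤ min{1,(1−p₀)/p₁}.
  lower = (p₁ − p₀)/p₁ = 0.293 / 0.821 ≈ 0.3569
  upper = min{1, (1 − p₀)/p₁} = 0.472 / 0.821 ≈ 0.5749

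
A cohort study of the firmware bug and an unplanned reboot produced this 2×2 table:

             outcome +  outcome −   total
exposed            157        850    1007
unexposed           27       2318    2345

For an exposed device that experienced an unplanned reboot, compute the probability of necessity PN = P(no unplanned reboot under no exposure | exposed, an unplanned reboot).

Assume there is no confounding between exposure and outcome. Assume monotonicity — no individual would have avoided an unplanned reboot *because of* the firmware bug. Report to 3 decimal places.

p₁ = P(outcome | exposed) = 157/1007 = 0.15591
p₀ = P(outcome | unexposed) = 27/2345 = 0.011514
Under exogeneity and monotonicity, PN = (p₁ − p₀)/p₁.
PN = (0.15591 − 0.011514) / 0.15591 ≈ 0.9261

PN ≈ 0.926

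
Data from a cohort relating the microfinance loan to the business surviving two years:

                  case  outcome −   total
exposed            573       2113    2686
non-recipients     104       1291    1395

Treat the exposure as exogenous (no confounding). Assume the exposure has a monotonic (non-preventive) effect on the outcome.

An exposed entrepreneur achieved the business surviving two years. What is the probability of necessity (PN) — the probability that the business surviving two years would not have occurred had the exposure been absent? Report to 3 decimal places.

p₁ = P(outcome | exposed) = 573/2686 = 0.21333
p₀ = P(outcome | unexposed) = 104/1395 = 0.074552
Under exogeneity and monotonicity, PN = (p₁ − p₀)/p₁.
PN = (0.21333 − 0.074552) / 0.21333 ≈ 0.6505

PN ≈ 0.651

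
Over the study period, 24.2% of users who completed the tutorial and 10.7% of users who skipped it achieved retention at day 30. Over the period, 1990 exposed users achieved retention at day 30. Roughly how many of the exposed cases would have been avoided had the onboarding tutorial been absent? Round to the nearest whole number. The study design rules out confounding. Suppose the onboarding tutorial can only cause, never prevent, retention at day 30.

about 1110 cases

p₁ = 0.242, p₀ = 0.107.
PN = (p₁ − p₀)/p₁ = (0.242 − 0.107) / 0.242 ≈ 0.55785.
Attributable cases ≈ PN × (exposed cases) = 0.55785 × 1990 ≈ 1110.12.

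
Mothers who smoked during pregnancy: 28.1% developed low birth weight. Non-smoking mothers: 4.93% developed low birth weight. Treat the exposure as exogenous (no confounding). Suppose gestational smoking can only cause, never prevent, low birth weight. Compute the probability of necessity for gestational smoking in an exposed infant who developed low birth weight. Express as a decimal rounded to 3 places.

p₁ = 0.281, p₀ = 0.0493.
Under exogeneity and monotonicity, PN = (p₁ − p₀) / p₁.
PN = (0.281 − 0.0493) / 0.281 = 0.2317 / 0.281 ≈ 0.8246

PN ≈ 0.825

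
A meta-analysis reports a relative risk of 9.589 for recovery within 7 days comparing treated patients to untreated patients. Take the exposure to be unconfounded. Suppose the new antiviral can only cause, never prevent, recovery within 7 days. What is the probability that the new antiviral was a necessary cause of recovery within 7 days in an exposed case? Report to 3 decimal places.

PN ≈ 0.896

Under exogeneity and monotonicity, PN = (RR − 1) / RR = 1 − 1/RR.
PN = (9.589 − 1) / 9.589 = 8.589 / 9.589 ≈ 0.8957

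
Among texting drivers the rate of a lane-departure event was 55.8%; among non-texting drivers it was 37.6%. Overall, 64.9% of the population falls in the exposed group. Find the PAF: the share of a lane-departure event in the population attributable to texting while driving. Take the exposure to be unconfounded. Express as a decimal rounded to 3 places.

PAF ≈ 0.239

p₁ = 0.558, p₀ = 0.376.
Overall risk P(Y=1) = π·p₁ + (1−π)·p₀ = 0.649×0.558 + 0.351×0.376 = 0.49412.
Under exogeneity, PAF = [P(Y=1) − p₀] / P(Y=1).
PAF = (0.49412 − 0.376) / 0.49412 ≈ 0.2390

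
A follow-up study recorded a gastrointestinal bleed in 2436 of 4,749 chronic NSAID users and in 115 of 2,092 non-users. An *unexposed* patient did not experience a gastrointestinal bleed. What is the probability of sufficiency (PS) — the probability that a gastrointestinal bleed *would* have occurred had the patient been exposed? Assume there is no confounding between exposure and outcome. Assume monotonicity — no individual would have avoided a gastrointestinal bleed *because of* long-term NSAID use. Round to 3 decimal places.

p₁ = P(outcome | exposed) = 2436/4749 = 0.51295
p₀ = P(outcome | unexposed) = 115/2092 = 0.054971
Under exogeneity and monotonicity, PS = (p₁ − p₀) / (1 − p₀).
PS = (0.51295 − 0.054971) / (1 − 0.054971) = 0.45798 / 0.94503 ≈ 0.4846

PS ≈ 0.485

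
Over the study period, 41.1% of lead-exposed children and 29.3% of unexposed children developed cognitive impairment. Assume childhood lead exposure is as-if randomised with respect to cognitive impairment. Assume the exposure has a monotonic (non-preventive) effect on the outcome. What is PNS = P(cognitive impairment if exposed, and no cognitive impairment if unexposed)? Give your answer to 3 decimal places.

PNS ≈ 0.118

p₁ = 0.411, p₀ = 0.293.
Under exogeneity and monotonicity, PNS = p₁ − p₀.
PNS = 0.411 − 0.293 = 0.118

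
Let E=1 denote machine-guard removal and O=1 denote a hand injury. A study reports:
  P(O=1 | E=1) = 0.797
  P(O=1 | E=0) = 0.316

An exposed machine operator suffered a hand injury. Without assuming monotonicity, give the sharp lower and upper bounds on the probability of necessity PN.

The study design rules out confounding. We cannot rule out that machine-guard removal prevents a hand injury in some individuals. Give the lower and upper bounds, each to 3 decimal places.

Let p₁ = 0.797, p₀ = 0.316.
Under exogeneity alone the bounds on PN are max{0,(p₁−p₀)/p₁} ≤ PN ≤ min{1,(1−p₀)/p₁}.
  lower = (p₁ − p₀)/p₁ = 0.481 / 0.797 ≈ 0.6035
  upper = min{1, (1 − p₀)/p₁} = 0.684 / 0.797 ≈ 0.8582

0.604 ≤ PN ≤ 0.858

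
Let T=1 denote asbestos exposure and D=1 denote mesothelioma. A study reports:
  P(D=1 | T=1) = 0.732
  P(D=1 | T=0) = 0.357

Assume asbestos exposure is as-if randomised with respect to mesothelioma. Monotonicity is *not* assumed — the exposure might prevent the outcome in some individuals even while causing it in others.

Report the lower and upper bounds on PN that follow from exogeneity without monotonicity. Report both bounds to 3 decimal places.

0.512 ≤ PN ≤ 0.878

Let p₁ = 0.732, p₀ = 0.357.
Under exogeneity alone the bounds on PN are max{0,(p₁−p₀)/p₁} ≤ PN ≤ min{1,(1−p₀)/p₁}.
  lower = (p₁ − p₀)/p₁ = 0.375 / 0.732 ≈ 0.5123
  upper = min{1, (1 − p₀)/p₁} = 0.643 / 0.732 ≈ 0.8784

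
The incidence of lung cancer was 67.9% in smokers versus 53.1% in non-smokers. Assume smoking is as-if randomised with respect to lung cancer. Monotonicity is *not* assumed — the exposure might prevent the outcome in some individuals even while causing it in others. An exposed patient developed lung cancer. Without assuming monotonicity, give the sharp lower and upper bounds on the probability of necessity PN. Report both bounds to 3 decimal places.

0.218 ≤ PN ≤ 0.691

p₁ = 0.679, p₀ = 0.531.
Under exogeneity alone the bounds on PN are max{0,(p₁−p₀)/p₁} ≤ PN ≤ min{1,(1−p₀)/p₁}.
  lower = (p₁ − p₀)/p₁ = 0.148 / 0.679 ≈ 0.2180
  upper = min{1, (1 − p₀)/p₁} = 0.469 / 0.679 ≈ 0.6907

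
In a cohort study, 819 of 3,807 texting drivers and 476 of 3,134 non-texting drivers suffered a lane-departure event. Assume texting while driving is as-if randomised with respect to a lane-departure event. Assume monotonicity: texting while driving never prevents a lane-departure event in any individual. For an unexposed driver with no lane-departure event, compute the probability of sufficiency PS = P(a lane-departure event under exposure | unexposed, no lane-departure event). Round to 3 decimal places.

PS ≈ 0.075

p₁ = P(outcome | exposed) = 819/3807 = 0.21513
p₀ = P(outcome | unexposed) = 476/3134 = 0.15188
Under exogeneity and monotonicity, PS = (p₁ − p₀) / (1 − p₀).
PS = (0.21513 − 0.15188) / (1 − 0.15188) = 0.063247 / 0.84812 ≈ 0.0746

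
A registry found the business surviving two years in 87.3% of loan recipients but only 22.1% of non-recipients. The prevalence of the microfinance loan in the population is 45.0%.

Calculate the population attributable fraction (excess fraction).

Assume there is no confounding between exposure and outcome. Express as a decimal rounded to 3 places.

p₁ = 0.873, p₀ = 0.221.
Overall risk P(Y=1) = π·p₁ + (1−π)·p₀ = 0.45×0.873 + 0.55×0.221 = 0.5144.
Under exogeneity, PAF = [P(Y=1) − p₀] / P(Y=1).
PAF = (0.5144 − 0.221) / 0.5144 ≈ 0.5704

PAF ≈ 0.570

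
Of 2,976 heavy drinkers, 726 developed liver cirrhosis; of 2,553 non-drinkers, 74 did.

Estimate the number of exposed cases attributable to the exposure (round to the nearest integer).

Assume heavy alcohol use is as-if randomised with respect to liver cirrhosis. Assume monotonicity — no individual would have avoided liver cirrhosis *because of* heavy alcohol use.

p₁ = P(outcome | exposed) = 726/2976 = 0.24395
p₀ = P(outcome | unexposed) = 74/2553 = 0.028986
PN = (p₁ − p₀)/p₁ = (0.24395 − 0.028986) / 0.24395 ≈ 0.88118.
Attributable cases ≈ PN × (exposed cases) = 0.88118 × 726 ≈ 639.74.

about 640 cases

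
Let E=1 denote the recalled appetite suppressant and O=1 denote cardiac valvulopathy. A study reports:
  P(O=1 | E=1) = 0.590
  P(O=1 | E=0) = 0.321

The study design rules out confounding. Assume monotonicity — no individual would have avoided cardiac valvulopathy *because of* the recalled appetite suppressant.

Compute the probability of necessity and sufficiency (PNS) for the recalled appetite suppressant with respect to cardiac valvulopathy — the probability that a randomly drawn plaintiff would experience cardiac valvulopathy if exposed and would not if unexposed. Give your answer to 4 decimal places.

PNS ≈ 0.2690

Let p₁ = 0.59, p₀ = 0.321.
Under exogeneity and monotonicity, PNS = p₁ − p₀.
PNS = 0.59 − 0.321 = 0.269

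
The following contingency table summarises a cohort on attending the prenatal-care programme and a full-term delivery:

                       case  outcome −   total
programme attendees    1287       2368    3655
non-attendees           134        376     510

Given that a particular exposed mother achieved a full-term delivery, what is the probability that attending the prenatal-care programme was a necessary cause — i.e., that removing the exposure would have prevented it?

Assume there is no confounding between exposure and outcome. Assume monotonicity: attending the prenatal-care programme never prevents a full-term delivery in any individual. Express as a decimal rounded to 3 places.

PN ≈ 0.254

p₁ = P(outcome | exposed) = 1287/3655 = 0.35212
p₀ = P(outcome | unexposed) = 134/510 = 0.26275
Under exogeneity and monotonicity, PN = (p₁ − p₀)/p₁.
PN = (0.35212 − 0.26275) / 0.35212 ≈ 0.2538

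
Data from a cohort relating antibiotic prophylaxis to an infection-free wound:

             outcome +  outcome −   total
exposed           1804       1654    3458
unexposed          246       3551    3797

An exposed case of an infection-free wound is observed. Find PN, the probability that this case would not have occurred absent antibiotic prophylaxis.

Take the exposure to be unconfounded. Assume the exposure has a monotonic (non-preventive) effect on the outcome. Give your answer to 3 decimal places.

PN ≈ 0.876

p₁ = P(outcome | exposed) = 1804/3458 = 0.52169
p₀ = P(outcome | unexposed) = 246/3797 = 0.064788
Under exogeneity and monotonicity, PN = (p₁ − p₀) / p₁.
PN = (0.52169 − 0.064788) / 0.52169 = 0.4569 / 0.52169 ≈ 0.8758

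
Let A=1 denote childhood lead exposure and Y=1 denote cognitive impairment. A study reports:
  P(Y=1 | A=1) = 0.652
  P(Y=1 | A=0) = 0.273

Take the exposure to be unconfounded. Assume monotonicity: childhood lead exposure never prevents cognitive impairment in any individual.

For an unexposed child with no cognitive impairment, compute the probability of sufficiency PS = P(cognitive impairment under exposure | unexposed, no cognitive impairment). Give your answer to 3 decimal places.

Let p₁ = 0.652, p₀ = 0.273.
Under exogeneity and monotonicity, PS = (p₁ − p₀) / (1 − p₀).
PS = (0.652 − 0.273) / (1 − 0.273) = 0.379 / 0.727 ≈ 0.5213

PS ≈ 0.521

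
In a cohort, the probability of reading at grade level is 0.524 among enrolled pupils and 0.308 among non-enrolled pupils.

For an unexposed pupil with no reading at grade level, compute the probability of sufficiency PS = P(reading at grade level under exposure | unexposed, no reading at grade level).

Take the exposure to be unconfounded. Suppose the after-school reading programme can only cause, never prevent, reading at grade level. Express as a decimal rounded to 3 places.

Let p₁ = 0.524, p₀ = 0.308.
Under exogeneity and monotonicity, PS = (p₁ − p₀) / (1 − p₀).
PS = (0.524 − 0.308) / (1 − 0.308) = 0.216 / 0.692 ≈ 0.3121

PS ≈ 0.312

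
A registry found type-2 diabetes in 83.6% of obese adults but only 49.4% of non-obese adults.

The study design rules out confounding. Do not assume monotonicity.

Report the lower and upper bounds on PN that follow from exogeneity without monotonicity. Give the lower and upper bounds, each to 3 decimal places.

p₁ = 0.836, p₀ = 0.494.
Under exogeneity alone the bounds on PN are max{0,(p₁−p₀)/p₁} ≤ PN ≤ min{1,(1−p₀)/p₁}.
  lower = (p₁ − p₀)/p₁ = 0.342 / 0.836 ≈ 0.4091
  upper = min{1, (1 − p₀)/p₁} = 0.506 / 0.836 ≈ 0.6053

0.409 ≤ PN ≤ 0.605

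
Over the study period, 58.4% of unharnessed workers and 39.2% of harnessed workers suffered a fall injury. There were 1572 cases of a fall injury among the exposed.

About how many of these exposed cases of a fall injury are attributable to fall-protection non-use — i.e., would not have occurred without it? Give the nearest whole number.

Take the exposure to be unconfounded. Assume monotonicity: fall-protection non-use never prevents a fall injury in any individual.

about 517 cases

p₁ = 0.584, p₀ = 0.392.
PN = (p₁ − p₀)/p₁ = (0.584 − 0.392) / 0.584 ≈ 0.32877.
Attributable cases ≈ PN × (exposed cases) = 0.32877 × 1572 ≈ 516.82.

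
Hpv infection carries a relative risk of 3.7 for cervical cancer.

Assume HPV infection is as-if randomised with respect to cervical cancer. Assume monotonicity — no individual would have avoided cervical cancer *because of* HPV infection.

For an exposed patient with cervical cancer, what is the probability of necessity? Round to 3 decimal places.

PN ≈ 0.730

Under exogeneity and monotonicity, PN = (RR − 1) / RR = 1 − 1/RR.
PN = (3.7 − 1) / 3.7 = 2.7 / 3.7 ≈ 0.7297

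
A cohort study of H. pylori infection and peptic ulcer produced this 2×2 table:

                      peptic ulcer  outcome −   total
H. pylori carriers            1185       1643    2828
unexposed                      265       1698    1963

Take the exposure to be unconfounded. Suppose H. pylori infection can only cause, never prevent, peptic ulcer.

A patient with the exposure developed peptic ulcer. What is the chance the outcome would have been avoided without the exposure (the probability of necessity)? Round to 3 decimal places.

p₁ = P(outcome | exposed) = 1185/2828 = 0.41902
p₀ = P(outcome | unexposed) = 265/1963 = 0.135
Under exogeneity and monotonicity, PN = (p₁ − p₀) / p₁.
PN = (0.41902 − 0.135) / 0.41902 = 0.28403 / 0.41902 ≈ 0.6778

PN ≈ 0.678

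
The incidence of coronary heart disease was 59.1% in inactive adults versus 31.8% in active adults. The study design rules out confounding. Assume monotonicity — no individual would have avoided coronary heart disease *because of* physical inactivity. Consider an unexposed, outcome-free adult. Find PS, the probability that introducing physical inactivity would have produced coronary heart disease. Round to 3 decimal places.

p₁ = 0.591, p₀ = 0.318.
Under exogeneity and monotonicity, PS = (p₁ − p₀) / (1 − p₀).
PS = (0.591 − 0.318) / (1 − 0.318) = 0.273 / 0.682 ≈ 0.4003

PS ≈ 0.400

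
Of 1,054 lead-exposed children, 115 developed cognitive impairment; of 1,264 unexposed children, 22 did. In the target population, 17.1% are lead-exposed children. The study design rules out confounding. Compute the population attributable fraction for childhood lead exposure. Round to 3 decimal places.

p₁ = P(outcome | exposed) = 115/1054 = 0.10911
p₀ = P(outcome | unexposed) = 22/1264 = 0.017405
Overall risk P(Y=1) = π·p₁ + (1−π)·p₀ = 0.171×0.10911 + 0.829×0.017405 = 0.033086.
Under exogeneity, PAF = [P(Y=1) − p₀] / P(Y=1).
PAF = (0.033086 − 0.017405) / 0.033086 ≈ 0.4739

PAF ≈ 0.474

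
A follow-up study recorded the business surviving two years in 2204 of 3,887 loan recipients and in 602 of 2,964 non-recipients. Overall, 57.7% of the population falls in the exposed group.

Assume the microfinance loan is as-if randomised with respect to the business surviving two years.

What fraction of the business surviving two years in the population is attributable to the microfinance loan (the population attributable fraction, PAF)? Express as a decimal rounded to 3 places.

p₁ = P(outcome | exposed) = 2204/3887 = 0.56702
p₀ = P(outcome | unexposed) = 602/2964 = 0.2031
Overall risk P(Y=1) = π·p₁ + (1−π)·p₀ = 0.577×0.56702 + 0.423×0.2031 = 0.41308.
Under exogeneity, PAF = [P(Y=1) − p₀] / P(Y=1).
PAF = (0.41308 − 0.2031) / 0.41308 ≈ 0.5083

PAF ≈ 0.508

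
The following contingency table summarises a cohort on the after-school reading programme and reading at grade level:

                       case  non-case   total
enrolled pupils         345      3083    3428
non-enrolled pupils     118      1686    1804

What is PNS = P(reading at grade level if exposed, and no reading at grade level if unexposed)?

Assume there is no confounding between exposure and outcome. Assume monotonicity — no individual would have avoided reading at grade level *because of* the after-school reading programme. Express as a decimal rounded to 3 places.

p₁ = P(outcome | exposed) = 345/3428 = 0.10064
p₀ = P(outcome | unexposed) = 118/1804 = 0.06541
Under exogeneity and monotonicity, PNS = p₁ − p₀.
PNS = 0.10064 − 0.06541 = 0.035232

PNS ≈ 0.035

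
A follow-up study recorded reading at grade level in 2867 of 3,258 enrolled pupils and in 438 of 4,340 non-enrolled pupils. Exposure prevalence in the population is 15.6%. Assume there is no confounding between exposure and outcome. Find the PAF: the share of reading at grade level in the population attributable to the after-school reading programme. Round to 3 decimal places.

PAF ≈ 0.546

p₁ = P(outcome | exposed) = 2867/3258 = 0.87999
p₀ = P(outcome | unexposed) = 438/4340 = 0.10092
Overall risk P(Y=1) = π·p₁ + (1−π)·p₀ = 0.156×0.87999 + 0.844×0.10092 = 0.22246.
Under exogeneity, PAF = [P(Y=1) − p₀] / P(Y=1).
PAF = (0.22246 − 0.10092) / 0.22246 ≈ 0.5463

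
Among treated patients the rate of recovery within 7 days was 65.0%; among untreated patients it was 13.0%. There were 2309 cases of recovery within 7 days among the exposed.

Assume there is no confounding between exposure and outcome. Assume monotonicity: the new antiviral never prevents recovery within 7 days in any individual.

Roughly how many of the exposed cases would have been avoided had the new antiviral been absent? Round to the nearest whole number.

p₁ = 0.65, p₀ = 0.13.
PN = (p₁ − p₀)/p₁ = (0.65 − 0.13) / 0.65 ≈ 0.80000.
Attributable cases ≈ PN × (exposed cases) = 0.80000 × 2309 ≈ 1847.20.

about 1847 cases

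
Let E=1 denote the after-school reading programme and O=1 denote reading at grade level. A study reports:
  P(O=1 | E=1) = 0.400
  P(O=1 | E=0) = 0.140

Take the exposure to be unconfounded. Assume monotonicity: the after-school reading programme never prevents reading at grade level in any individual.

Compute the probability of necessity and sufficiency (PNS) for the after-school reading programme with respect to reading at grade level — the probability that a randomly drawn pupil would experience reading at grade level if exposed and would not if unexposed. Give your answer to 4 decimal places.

Let p₁ = 0.4, p₀ = 0.14.
Under exogeneity and monotonicity, PNS = p₁ − p₀.
PNS = 0.4 − 0.14 = 0.26

PNS ≈ 0.2600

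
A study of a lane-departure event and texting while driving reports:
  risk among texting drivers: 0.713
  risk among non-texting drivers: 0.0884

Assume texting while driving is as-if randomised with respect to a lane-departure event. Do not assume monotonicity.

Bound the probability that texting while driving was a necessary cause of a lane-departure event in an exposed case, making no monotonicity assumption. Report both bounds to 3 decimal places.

0.876 ≤ PN ≤ 1.000

Let p₁ = 0.713, p₀ = 0.0884.
Under exogeneity alone the bounds on PN are max{0,(p₁−p₀)/p₁} ≤ PN ≤ min{1,(1−p₀)/p₁}.
  lower = (p₁ − p₀)/p₁ = 0.6246 / 0.713 ≈ 0.8760
  upper = min{1, (1 − p₀)/p₁} = 0.9116 / 0.713 ≈ 1.2785 → capped at 1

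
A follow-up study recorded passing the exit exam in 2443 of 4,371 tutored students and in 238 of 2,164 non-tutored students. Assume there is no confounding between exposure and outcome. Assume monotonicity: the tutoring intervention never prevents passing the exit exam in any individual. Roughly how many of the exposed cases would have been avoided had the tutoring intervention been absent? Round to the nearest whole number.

about 1962 cases

p₁ = P(outcome | exposed) = 2443/4371 = 0.55891
p₀ = P(outcome | unexposed) = 238/2164 = 0.10998
PN = (p₁ − p₀)/p₁ = (0.55891 − 0.10998) / 0.55891 ≈ 0.80322.
Attributable cases ≈ PN × (exposed cases) = 0.80322 × 2443 ≈ 1962.27.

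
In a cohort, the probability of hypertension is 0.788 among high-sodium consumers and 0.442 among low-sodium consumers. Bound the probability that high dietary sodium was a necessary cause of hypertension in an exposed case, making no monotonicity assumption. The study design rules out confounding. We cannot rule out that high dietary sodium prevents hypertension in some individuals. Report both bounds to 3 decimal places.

0.439 ≤ PN ≤ 0.708

Let p₁ = 0.788, p₀ = 0.442.
Under exogeneity alone the bounds on PN are max{0,(p₁−p₀)/p₁} ≤ PN ≤ min{1,(1−p₀)/p₁}.
  lower = (p₁ − p₀)/p₁ = 0.346 / 0.788 ≈ 0.4391
  upper = min{1, (1 − p₀)/p₁} = 0.558 / 0.788 ≈ 0.7081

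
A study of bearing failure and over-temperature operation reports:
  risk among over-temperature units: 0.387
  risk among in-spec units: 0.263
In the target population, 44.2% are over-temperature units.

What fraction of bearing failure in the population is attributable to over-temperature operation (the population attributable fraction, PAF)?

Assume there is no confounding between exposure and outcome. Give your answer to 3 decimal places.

PAF ≈ 0.172

Let p₁ = 0.387, p₀ = 0.263.
Overall risk P(Y=1) = π·p₁ + (1−π)·p₀ = 0.442×0.387 + 0.558×0.263 = 0.31781.
Under exogeneity, PAF = [P(Y=1) − p₀] / P(Y=1).
PAF = (0.31781 − 0.263) / 0.31781 ≈ 0.1725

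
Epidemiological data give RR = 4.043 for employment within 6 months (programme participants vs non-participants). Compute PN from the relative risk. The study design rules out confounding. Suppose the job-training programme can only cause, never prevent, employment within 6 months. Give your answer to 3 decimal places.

Under exogeneity and monotonicity, PN = (RR − 1) / RR = 1 − 1/RR.
PN = (4.043 − 1) / 4.043 = 3.043 / 4.043 ≈ 0.7527

PN ≈ 0.753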